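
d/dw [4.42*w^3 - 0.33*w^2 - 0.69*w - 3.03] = 13.26*w^2 - 0.66*w - 0.69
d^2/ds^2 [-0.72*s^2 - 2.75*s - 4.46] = -1.44000000000000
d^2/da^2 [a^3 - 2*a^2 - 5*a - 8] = 6*a - 4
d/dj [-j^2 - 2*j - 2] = -2*j - 2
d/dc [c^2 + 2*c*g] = 2*c + 2*g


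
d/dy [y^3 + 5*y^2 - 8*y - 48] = 3*y^2 + 10*y - 8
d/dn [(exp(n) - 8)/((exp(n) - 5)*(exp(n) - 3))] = (-exp(2*n) + 16*exp(n) - 49)*exp(n)/(exp(4*n) - 16*exp(3*n) + 94*exp(2*n) - 240*exp(n) + 225)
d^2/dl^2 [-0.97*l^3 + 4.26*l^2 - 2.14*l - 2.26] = 8.52 - 5.82*l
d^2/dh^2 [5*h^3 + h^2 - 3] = 30*h + 2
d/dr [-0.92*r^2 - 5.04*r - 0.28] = -1.84*r - 5.04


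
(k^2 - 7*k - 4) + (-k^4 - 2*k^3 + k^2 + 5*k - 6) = -k^4 - 2*k^3 + 2*k^2 - 2*k - 10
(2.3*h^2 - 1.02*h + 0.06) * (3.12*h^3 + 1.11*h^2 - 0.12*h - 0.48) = 7.176*h^5 - 0.6294*h^4 - 1.221*h^3 - 0.915*h^2 + 0.4824*h - 0.0288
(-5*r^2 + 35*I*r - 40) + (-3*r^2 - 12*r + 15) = -8*r^2 - 12*r + 35*I*r - 25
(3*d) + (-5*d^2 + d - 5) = -5*d^2 + 4*d - 5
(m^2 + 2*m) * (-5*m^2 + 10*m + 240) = -5*m^4 + 260*m^2 + 480*m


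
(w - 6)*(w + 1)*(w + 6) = w^3 + w^2 - 36*w - 36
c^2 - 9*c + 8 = (c - 8)*(c - 1)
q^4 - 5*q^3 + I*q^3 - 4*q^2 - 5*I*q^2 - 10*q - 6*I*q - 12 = (q - 6)*(q + 1)*(q - I)*(q + 2*I)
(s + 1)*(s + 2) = s^2 + 3*s + 2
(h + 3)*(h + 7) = h^2 + 10*h + 21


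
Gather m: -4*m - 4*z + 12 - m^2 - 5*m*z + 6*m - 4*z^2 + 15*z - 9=-m^2 + m*(2 - 5*z) - 4*z^2 + 11*z + 3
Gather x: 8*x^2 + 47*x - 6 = 8*x^2 + 47*x - 6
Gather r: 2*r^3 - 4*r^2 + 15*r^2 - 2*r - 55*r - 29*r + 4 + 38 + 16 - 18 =2*r^3 + 11*r^2 - 86*r + 40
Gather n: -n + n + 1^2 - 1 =0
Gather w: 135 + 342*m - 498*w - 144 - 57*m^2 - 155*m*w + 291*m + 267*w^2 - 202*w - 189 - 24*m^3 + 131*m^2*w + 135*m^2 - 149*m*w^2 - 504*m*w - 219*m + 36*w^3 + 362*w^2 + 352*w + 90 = -24*m^3 + 78*m^2 + 414*m + 36*w^3 + w^2*(629 - 149*m) + w*(131*m^2 - 659*m - 348) - 108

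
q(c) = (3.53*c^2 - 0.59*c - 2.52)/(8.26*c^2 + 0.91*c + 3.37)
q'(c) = (-16.52*c - 0.91)*(3.53*c^2 - 0.59*c - 2.52)/(8.26*c^2 + 0.91*c + 3.37)^2 + (7.06*c - 0.59)/(8.26*c^2 + 0.91*c + 3.37)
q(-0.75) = -0.01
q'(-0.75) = -0.82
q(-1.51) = 0.31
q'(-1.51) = -0.18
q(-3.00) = 0.41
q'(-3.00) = -0.02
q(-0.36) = -0.45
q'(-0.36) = -1.31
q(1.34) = 0.16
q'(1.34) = 0.27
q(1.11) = 0.08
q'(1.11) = 0.39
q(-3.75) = 0.42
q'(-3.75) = -0.01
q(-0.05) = -0.74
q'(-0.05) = -0.26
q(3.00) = 0.34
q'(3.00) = 0.04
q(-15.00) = 0.43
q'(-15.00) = 0.00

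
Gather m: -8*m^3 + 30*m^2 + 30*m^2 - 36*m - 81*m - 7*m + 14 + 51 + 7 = -8*m^3 + 60*m^2 - 124*m + 72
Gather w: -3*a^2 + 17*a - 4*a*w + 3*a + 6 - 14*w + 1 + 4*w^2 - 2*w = -3*a^2 + 20*a + 4*w^2 + w*(-4*a - 16) + 7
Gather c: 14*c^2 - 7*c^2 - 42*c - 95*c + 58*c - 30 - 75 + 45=7*c^2 - 79*c - 60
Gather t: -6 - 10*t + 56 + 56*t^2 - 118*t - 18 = 56*t^2 - 128*t + 32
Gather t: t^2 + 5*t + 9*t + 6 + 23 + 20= t^2 + 14*t + 49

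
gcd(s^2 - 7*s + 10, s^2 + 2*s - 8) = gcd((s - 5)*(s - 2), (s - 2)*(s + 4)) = s - 2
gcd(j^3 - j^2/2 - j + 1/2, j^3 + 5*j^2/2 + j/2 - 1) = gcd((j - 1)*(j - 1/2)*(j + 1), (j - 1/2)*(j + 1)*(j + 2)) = j^2 + j/2 - 1/2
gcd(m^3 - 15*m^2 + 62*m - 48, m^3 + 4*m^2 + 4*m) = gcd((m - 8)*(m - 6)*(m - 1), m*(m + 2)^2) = 1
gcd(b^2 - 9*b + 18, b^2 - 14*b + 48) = b - 6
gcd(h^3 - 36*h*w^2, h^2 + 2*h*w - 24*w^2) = h + 6*w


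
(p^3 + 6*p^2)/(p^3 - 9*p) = p*(p + 6)/(p^2 - 9)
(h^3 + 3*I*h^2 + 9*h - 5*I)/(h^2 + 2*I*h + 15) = (h^2 - 2*I*h - 1)/(h - 3*I)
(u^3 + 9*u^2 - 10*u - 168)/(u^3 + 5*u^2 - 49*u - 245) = (u^2 + 2*u - 24)/(u^2 - 2*u - 35)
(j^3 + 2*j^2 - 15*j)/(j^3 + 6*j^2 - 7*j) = (j^2 + 2*j - 15)/(j^2 + 6*j - 7)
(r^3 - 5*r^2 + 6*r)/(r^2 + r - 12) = r*(r - 2)/(r + 4)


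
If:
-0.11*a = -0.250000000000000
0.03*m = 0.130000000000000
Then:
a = 2.27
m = 4.33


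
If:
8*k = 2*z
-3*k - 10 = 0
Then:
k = -10/3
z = -40/3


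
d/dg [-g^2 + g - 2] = 1 - 2*g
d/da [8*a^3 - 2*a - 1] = 24*a^2 - 2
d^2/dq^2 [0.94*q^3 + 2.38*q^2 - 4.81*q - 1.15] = 5.64*q + 4.76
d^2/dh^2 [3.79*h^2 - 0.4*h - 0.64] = 7.58000000000000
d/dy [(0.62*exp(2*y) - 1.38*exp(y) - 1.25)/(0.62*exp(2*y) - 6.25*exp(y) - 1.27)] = (-3.0194*exp(2*y) - 0.0247999999999999*exp(y) - 6.0599)*exp(y)/(0.3844*exp(4*y) - 7.75*exp(3*y) + 37.4877*exp(2*y) + 15.875*exp(y) + 1.6129)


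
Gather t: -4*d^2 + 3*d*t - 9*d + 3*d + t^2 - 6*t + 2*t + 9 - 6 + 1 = -4*d^2 - 6*d + t^2 + t*(3*d - 4) + 4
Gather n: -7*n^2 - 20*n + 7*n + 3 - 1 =-7*n^2 - 13*n + 2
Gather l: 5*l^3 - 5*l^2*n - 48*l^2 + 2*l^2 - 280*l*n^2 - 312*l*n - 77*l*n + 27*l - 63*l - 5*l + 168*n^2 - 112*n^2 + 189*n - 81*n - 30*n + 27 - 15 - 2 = 5*l^3 + l^2*(-5*n - 46) + l*(-280*n^2 - 389*n - 41) + 56*n^2 + 78*n + 10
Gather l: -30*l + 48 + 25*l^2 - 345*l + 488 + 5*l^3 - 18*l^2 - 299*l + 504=5*l^3 + 7*l^2 - 674*l + 1040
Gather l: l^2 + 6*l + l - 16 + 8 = l^2 + 7*l - 8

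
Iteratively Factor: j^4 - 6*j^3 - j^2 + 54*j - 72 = (j + 3)*(j^3 - 9*j^2 + 26*j - 24) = (j - 3)*(j + 3)*(j^2 - 6*j + 8) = (j - 3)*(j - 2)*(j + 3)*(j - 4)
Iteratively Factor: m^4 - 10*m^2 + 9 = (m + 1)*(m^3 - m^2 - 9*m + 9) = (m - 3)*(m + 1)*(m^2 + 2*m - 3) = (m - 3)*(m - 1)*(m + 1)*(m + 3)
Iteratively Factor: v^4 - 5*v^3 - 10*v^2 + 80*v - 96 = (v - 4)*(v^3 - v^2 - 14*v + 24) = (v - 4)*(v + 4)*(v^2 - 5*v + 6) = (v - 4)*(v - 2)*(v + 4)*(v - 3)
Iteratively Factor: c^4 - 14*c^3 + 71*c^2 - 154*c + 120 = (c - 2)*(c^3 - 12*c^2 + 47*c - 60) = (c - 3)*(c - 2)*(c^2 - 9*c + 20) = (c - 5)*(c - 3)*(c - 2)*(c - 4)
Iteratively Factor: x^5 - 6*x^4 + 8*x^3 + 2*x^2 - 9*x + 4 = (x - 1)*(x^4 - 5*x^3 + 3*x^2 + 5*x - 4) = (x - 1)^2*(x^3 - 4*x^2 - x + 4) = (x - 4)*(x - 1)^2*(x^2 - 1) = (x - 4)*(x - 1)^2*(x + 1)*(x - 1)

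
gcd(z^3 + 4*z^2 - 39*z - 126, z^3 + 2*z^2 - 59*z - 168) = z^2 + 10*z + 21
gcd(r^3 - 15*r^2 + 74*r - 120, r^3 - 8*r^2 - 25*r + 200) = r - 5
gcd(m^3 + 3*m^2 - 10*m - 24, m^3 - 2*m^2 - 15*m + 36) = m^2 + m - 12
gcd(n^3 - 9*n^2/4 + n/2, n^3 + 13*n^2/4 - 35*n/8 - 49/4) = n - 2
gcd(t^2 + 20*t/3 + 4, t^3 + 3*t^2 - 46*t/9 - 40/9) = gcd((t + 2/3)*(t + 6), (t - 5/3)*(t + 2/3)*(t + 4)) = t + 2/3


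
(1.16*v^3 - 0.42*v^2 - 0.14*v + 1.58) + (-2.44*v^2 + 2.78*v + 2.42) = 1.16*v^3 - 2.86*v^2 + 2.64*v + 4.0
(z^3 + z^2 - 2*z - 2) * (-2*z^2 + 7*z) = -2*z^5 + 5*z^4 + 11*z^3 - 10*z^2 - 14*z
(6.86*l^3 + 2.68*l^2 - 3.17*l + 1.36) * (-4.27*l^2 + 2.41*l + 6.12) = -29.2922*l^5 + 5.089*l^4 + 61.9779*l^3 + 2.9547*l^2 - 16.1228*l + 8.3232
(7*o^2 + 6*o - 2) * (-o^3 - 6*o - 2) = -7*o^5 - 6*o^4 - 40*o^3 - 50*o^2 + 4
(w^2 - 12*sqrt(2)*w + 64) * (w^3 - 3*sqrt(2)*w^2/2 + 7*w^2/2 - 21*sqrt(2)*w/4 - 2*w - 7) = w^5 - 27*sqrt(2)*w^4/2 + 7*w^4/2 - 189*sqrt(2)*w^3/4 + 98*w^3 - 72*sqrt(2)*w^2 + 343*w^2 - 252*sqrt(2)*w - 128*w - 448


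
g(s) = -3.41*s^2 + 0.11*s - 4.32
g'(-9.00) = 61.49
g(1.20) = -9.10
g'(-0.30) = 2.16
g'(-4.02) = 27.53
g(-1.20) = -9.36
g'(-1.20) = 8.29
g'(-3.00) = 20.57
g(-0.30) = -4.66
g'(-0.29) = 2.09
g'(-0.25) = 1.82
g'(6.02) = -40.95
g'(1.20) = -8.07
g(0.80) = -6.41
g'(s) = 0.11 - 6.82*s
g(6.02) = -127.24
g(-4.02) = -59.87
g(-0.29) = -4.64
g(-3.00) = -35.34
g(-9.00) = -281.52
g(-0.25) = -4.56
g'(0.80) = -5.35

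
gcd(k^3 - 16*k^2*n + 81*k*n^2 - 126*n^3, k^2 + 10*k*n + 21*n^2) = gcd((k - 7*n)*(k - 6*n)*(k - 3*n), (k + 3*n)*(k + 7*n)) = 1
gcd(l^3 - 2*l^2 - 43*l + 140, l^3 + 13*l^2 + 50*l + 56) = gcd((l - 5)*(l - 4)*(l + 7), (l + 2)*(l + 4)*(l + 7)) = l + 7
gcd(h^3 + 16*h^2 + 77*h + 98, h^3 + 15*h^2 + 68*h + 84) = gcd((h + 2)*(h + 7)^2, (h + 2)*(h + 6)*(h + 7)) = h^2 + 9*h + 14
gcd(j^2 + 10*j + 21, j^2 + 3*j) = j + 3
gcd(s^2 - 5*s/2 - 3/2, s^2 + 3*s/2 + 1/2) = s + 1/2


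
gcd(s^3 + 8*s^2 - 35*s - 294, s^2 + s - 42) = s^2 + s - 42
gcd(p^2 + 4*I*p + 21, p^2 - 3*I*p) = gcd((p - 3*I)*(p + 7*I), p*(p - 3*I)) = p - 3*I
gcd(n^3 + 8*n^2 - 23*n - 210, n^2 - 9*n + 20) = n - 5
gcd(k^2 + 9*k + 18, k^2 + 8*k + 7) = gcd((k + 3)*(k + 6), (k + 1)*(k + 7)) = 1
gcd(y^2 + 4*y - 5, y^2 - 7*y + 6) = y - 1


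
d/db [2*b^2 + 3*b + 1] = 4*b + 3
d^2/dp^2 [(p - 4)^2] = 2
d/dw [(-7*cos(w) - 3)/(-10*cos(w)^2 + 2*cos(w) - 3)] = (70*cos(w)^2 + 60*cos(w) - 27)*sin(w)/(10*sin(w)^2 + 2*cos(w) - 13)^2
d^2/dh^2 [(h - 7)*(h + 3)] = 2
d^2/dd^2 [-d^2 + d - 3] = -2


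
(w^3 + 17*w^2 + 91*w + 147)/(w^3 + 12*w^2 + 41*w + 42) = (w + 7)/(w + 2)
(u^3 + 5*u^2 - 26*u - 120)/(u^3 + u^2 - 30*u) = (u + 4)/u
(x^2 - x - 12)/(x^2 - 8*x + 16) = (x + 3)/(x - 4)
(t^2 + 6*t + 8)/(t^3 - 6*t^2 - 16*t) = (t + 4)/(t*(t - 8))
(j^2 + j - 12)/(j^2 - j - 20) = (j - 3)/(j - 5)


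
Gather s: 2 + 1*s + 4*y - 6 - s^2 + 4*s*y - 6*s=-s^2 + s*(4*y - 5) + 4*y - 4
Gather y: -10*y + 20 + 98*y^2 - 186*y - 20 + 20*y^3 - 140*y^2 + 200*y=20*y^3 - 42*y^2 + 4*y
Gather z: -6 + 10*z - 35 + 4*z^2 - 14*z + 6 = 4*z^2 - 4*z - 35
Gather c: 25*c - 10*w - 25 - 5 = 25*c - 10*w - 30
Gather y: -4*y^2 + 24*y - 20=-4*y^2 + 24*y - 20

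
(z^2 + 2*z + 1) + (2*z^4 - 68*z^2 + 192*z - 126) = 2*z^4 - 67*z^2 + 194*z - 125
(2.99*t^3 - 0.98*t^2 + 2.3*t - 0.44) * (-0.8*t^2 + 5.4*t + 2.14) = -2.392*t^5 + 16.93*t^4 - 0.733399999999999*t^3 + 10.6748*t^2 + 2.546*t - 0.9416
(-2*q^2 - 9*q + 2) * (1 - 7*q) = 14*q^3 + 61*q^2 - 23*q + 2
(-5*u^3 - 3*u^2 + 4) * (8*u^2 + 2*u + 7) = -40*u^5 - 34*u^4 - 41*u^3 + 11*u^2 + 8*u + 28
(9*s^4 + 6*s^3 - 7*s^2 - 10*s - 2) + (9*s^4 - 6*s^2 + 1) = 18*s^4 + 6*s^3 - 13*s^2 - 10*s - 1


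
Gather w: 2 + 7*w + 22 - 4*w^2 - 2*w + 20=-4*w^2 + 5*w + 44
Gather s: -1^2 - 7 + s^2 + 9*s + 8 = s^2 + 9*s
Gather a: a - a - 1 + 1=0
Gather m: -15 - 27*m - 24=-27*m - 39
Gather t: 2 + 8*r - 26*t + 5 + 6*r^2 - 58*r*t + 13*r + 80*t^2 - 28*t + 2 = 6*r^2 + 21*r + 80*t^2 + t*(-58*r - 54) + 9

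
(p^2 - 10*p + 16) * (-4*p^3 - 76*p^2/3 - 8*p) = -4*p^5 + 44*p^4/3 + 544*p^3/3 - 976*p^2/3 - 128*p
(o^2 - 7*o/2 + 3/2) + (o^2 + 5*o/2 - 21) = 2*o^2 - o - 39/2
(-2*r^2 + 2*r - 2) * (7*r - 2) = -14*r^3 + 18*r^2 - 18*r + 4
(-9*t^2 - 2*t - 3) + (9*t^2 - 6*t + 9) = 6 - 8*t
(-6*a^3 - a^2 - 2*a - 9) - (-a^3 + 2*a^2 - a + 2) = -5*a^3 - 3*a^2 - a - 11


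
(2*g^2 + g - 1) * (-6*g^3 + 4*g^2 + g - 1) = -12*g^5 + 2*g^4 + 12*g^3 - 5*g^2 - 2*g + 1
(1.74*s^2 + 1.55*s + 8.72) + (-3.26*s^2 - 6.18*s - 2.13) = -1.52*s^2 - 4.63*s + 6.59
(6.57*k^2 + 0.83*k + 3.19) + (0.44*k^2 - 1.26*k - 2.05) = 7.01*k^2 - 0.43*k + 1.14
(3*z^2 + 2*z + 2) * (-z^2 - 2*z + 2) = -3*z^4 - 8*z^3 + 4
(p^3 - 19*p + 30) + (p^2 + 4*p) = p^3 + p^2 - 15*p + 30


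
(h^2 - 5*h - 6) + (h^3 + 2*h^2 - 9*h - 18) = h^3 + 3*h^2 - 14*h - 24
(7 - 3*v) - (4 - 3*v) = 3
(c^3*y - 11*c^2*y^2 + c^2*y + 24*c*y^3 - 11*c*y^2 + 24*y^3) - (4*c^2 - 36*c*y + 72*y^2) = c^3*y - 11*c^2*y^2 + c^2*y - 4*c^2 + 24*c*y^3 - 11*c*y^2 + 36*c*y + 24*y^3 - 72*y^2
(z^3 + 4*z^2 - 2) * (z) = z^4 + 4*z^3 - 2*z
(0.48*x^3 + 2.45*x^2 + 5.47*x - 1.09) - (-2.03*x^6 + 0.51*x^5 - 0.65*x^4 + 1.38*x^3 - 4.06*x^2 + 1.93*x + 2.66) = 2.03*x^6 - 0.51*x^5 + 0.65*x^4 - 0.9*x^3 + 6.51*x^2 + 3.54*x - 3.75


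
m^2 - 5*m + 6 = (m - 3)*(m - 2)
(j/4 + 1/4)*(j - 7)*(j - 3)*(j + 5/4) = j^4/4 - 31*j^3/16 - j^2/16 + 139*j/16 + 105/16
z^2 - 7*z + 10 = (z - 5)*(z - 2)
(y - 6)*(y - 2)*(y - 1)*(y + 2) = y^4 - 7*y^3 + 2*y^2 + 28*y - 24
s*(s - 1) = s^2 - s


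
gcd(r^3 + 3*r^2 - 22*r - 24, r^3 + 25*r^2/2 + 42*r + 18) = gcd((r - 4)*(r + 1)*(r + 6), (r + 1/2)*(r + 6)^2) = r + 6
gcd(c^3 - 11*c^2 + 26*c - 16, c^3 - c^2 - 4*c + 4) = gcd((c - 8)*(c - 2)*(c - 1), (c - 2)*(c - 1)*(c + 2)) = c^2 - 3*c + 2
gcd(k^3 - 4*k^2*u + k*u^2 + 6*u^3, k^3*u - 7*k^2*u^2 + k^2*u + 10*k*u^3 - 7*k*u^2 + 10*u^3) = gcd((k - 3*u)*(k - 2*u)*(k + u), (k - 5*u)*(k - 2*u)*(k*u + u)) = -k + 2*u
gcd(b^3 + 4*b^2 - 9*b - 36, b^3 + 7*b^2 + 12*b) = b^2 + 7*b + 12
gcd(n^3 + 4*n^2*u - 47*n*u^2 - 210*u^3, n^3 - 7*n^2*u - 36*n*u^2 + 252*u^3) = -n^2 + n*u + 42*u^2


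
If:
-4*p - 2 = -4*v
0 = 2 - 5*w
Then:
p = v - 1/2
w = 2/5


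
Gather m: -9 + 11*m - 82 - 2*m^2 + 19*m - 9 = -2*m^2 + 30*m - 100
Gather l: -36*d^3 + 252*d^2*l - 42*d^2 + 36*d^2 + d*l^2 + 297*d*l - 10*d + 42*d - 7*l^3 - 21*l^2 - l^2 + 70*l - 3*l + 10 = -36*d^3 - 6*d^2 + 32*d - 7*l^3 + l^2*(d - 22) + l*(252*d^2 + 297*d + 67) + 10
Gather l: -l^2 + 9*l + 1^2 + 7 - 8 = -l^2 + 9*l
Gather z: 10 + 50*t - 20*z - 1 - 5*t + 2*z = 45*t - 18*z + 9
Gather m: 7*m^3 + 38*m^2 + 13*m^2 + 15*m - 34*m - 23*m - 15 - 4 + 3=7*m^3 + 51*m^2 - 42*m - 16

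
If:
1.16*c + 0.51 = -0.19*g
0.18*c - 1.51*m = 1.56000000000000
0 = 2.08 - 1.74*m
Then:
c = 18.69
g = -116.82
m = 1.20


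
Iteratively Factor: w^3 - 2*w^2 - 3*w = (w - 3)*(w^2 + w) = w*(w - 3)*(w + 1)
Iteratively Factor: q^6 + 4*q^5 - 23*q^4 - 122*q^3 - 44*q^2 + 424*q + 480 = (q + 2)*(q^5 + 2*q^4 - 27*q^3 - 68*q^2 + 92*q + 240) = (q + 2)^2*(q^4 - 27*q^2 - 14*q + 120) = (q + 2)^2*(q + 3)*(q^3 - 3*q^2 - 18*q + 40) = (q + 2)^2*(q + 3)*(q + 4)*(q^2 - 7*q + 10) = (q - 2)*(q + 2)^2*(q + 3)*(q + 4)*(q - 5)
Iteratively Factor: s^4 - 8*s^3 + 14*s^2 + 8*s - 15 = (s - 1)*(s^3 - 7*s^2 + 7*s + 15) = (s - 1)*(s + 1)*(s^2 - 8*s + 15) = (s - 5)*(s - 1)*(s + 1)*(s - 3)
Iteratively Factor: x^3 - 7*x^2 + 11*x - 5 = (x - 1)*(x^2 - 6*x + 5) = (x - 5)*(x - 1)*(x - 1)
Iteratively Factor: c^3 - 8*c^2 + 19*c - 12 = (c - 1)*(c^2 - 7*c + 12) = (c - 3)*(c - 1)*(c - 4)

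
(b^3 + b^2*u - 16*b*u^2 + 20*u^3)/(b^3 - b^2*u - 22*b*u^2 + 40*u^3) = (-b + 2*u)/(-b + 4*u)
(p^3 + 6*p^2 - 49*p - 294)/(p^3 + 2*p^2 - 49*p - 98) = (p + 6)/(p + 2)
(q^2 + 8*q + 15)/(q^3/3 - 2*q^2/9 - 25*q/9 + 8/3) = 9*(q + 5)/(3*q^2 - 11*q + 8)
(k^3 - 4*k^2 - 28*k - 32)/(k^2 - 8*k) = k + 4 + 4/k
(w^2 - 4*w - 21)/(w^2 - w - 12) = (w - 7)/(w - 4)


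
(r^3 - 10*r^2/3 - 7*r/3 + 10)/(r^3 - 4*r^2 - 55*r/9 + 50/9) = 3*(r^2 - 5*r + 6)/(3*r^2 - 17*r + 10)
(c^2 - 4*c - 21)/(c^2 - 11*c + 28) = (c + 3)/(c - 4)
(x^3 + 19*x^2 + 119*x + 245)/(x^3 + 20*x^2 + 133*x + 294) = (x + 5)/(x + 6)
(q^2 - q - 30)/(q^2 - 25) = (q - 6)/(q - 5)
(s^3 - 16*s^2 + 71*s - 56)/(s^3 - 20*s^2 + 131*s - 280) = (s - 1)/(s - 5)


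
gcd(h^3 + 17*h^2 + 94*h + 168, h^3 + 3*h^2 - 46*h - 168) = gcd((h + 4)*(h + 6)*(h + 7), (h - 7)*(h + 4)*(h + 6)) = h^2 + 10*h + 24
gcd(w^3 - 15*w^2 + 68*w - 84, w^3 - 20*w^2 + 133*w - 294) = w^2 - 13*w + 42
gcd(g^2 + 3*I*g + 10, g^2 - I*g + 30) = g + 5*I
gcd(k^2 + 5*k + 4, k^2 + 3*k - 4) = k + 4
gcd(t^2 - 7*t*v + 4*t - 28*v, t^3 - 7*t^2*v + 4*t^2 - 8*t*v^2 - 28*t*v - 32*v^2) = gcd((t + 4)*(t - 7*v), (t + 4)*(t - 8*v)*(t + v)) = t + 4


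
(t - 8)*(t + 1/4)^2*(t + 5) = t^4 - 5*t^3/2 - 663*t^2/16 - 323*t/16 - 5/2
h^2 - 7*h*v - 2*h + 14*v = (h - 2)*(h - 7*v)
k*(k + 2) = k^2 + 2*k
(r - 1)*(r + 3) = r^2 + 2*r - 3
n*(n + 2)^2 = n^3 + 4*n^2 + 4*n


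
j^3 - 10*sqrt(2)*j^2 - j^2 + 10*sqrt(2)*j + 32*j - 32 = (j - 1)*(j - 8*sqrt(2))*(j - 2*sqrt(2))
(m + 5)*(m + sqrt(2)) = m^2 + sqrt(2)*m + 5*m + 5*sqrt(2)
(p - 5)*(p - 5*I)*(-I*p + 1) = -I*p^3 - 4*p^2 + 5*I*p^2 + 20*p - 5*I*p + 25*I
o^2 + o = o*(o + 1)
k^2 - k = k*(k - 1)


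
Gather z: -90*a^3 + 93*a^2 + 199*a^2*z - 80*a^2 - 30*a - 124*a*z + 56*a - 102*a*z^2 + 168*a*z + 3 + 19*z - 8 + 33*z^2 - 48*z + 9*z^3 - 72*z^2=-90*a^3 + 13*a^2 + 26*a + 9*z^3 + z^2*(-102*a - 39) + z*(199*a^2 + 44*a - 29) - 5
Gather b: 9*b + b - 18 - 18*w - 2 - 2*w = 10*b - 20*w - 20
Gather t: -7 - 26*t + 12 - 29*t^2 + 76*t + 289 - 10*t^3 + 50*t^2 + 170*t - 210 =-10*t^3 + 21*t^2 + 220*t + 84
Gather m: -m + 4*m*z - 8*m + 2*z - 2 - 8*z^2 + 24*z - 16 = m*(4*z - 9) - 8*z^2 + 26*z - 18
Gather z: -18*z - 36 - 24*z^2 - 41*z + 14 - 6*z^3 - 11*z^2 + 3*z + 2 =-6*z^3 - 35*z^2 - 56*z - 20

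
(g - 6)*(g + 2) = g^2 - 4*g - 12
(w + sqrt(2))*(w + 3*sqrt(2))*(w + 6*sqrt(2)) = w^3 + 10*sqrt(2)*w^2 + 54*w + 36*sqrt(2)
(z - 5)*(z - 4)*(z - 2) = z^3 - 11*z^2 + 38*z - 40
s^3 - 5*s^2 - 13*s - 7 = (s - 7)*(s + 1)^2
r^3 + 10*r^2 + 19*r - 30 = (r - 1)*(r + 5)*(r + 6)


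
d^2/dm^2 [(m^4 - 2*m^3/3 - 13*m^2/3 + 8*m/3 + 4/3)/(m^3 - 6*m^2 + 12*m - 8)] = 2*(47*m - 10)/(3*(m^4 - 8*m^3 + 24*m^2 - 32*m + 16))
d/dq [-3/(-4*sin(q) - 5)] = -12*cos(q)/(4*sin(q) + 5)^2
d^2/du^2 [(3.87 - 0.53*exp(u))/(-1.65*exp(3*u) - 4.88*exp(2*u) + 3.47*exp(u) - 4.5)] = (5.7717*exp(6*u) - 82.021995*exp(5*u) - 318.013948*exp(4*u) - 366.514984*exp(3*u) + 385.379046*exp(2*u) + 301.618467*exp(u) - 49.69755)*exp(u)/(4.492125*exp(9*u) + 39.8574*exp(8*u) + 89.540055*exp(7*u) - 14.674618*exp(6*u) + 29.098551*exp(5*u) + 343.184676*exp(4*u) - 398.751623*exp(3*u) + 459.01215*exp(2*u) - 210.8025*exp(u) + 91.125)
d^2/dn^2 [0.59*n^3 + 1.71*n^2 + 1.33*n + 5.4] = 3.54*n + 3.42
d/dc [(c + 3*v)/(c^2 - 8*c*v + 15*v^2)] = (c^2 - 8*c*v + 15*v^2 - 2*(c - 4*v)*(c + 3*v))/(c^2 - 8*c*v + 15*v^2)^2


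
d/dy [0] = 0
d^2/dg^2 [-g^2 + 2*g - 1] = -2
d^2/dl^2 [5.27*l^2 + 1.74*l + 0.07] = 10.5400000000000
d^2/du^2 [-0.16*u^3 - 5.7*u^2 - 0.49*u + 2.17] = -0.96*u - 11.4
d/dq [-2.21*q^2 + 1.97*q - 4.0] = 1.97 - 4.42*q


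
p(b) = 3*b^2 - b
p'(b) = 6*b - 1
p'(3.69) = 21.14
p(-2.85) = 27.22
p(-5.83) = 107.80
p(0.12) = -0.08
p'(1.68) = 9.08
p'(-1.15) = -7.90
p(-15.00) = 690.00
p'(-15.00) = -91.00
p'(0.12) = -0.28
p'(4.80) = 27.80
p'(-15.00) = -91.00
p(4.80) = 64.32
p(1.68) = 6.79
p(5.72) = 92.44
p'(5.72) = 33.32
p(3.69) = 37.16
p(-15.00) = 690.00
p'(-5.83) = -35.98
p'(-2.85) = -18.10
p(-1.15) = 5.12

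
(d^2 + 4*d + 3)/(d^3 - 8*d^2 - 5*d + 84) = (d + 1)/(d^2 - 11*d + 28)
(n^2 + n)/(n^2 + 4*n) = (n + 1)/(n + 4)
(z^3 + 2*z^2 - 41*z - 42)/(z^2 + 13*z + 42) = (z^2 - 5*z - 6)/(z + 6)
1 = 1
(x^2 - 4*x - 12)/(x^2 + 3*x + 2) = (x - 6)/(x + 1)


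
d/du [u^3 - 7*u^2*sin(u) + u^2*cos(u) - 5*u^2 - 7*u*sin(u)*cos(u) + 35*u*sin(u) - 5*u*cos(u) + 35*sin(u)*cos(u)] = -u^2*sin(u) - 7*u^2*cos(u) + 3*u^2 - 9*u*sin(u) + 37*u*cos(u) - 7*u*cos(2*u) - 10*u + 35*sin(u) - 7*sin(2*u)/2 - 5*cos(u) + 35*cos(2*u)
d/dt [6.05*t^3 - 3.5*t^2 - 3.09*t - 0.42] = 18.15*t^2 - 7.0*t - 3.09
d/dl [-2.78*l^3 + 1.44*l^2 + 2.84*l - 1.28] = -8.34*l^2 + 2.88*l + 2.84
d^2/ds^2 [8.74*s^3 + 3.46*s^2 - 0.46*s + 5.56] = 52.44*s + 6.92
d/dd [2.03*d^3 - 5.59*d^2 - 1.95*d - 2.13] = 6.09*d^2 - 11.18*d - 1.95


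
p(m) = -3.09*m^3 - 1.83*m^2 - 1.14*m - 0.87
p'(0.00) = -1.14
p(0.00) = -0.87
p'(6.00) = -356.82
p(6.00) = -741.03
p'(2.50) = -68.23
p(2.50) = -63.44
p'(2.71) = -79.14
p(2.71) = -78.90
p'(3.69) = -140.87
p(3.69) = -185.25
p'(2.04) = -47.18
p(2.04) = -37.04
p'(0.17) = -2.03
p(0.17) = -1.13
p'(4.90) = -241.65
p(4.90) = -413.93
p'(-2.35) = -43.73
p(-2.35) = 31.80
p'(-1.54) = -17.49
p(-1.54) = 7.83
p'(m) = -9.27*m^2 - 3.66*m - 1.14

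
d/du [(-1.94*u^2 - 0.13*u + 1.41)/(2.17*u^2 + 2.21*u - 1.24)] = (-4.0053*u^2 - 1.3082*u - 2.9549)/(4.7089*u^4 + 9.5914*u^3 - 0.4975*u^2 - 5.4808*u + 1.5376)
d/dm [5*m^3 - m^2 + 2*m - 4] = 15*m^2 - 2*m + 2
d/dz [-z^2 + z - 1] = 1 - 2*z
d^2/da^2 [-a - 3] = 0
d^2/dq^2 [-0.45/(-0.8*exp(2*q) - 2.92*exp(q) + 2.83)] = (-(1.44*exp(q) + 1.314)*(0.8*exp(2*q) + 2.92*exp(q) - 2.83) + 0.45*(1.6*exp(q) + 2.92)*(3.2*exp(q) + 5.84)*exp(q))*exp(q)/(0.8*exp(2*q) + 2.92*exp(q) - 2.83)^3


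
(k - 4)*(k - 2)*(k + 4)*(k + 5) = k^4 + 3*k^3 - 26*k^2 - 48*k + 160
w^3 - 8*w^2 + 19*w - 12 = (w - 4)*(w - 3)*(w - 1)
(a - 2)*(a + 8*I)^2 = a^3 - 2*a^2 + 16*I*a^2 - 64*a - 32*I*a + 128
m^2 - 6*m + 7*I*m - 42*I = (m - 6)*(m + 7*I)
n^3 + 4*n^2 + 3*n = n*(n + 1)*(n + 3)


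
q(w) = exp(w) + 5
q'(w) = exp(w)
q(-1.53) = 5.22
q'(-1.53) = 0.22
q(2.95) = 24.11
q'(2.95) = 19.11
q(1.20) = 8.32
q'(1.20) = 3.32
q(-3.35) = 5.04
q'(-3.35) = 0.04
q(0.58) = 6.79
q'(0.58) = 1.79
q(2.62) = 18.74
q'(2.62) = 13.74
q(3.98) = 58.52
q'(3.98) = 53.52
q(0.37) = 6.45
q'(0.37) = 1.45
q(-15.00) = 5.00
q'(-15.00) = 0.00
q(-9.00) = 5.00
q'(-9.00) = 0.00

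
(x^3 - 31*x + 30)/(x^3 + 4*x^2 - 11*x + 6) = (x - 5)/(x - 1)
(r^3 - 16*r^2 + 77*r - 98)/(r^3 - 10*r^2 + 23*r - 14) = (r - 7)/(r - 1)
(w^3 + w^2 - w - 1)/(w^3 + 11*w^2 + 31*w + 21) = (w^2 - 1)/(w^2 + 10*w + 21)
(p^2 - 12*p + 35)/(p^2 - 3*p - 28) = (p - 5)/(p + 4)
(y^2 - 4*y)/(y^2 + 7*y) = (y - 4)/(y + 7)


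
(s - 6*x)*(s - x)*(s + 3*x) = s^3 - 4*s^2*x - 15*s*x^2 + 18*x^3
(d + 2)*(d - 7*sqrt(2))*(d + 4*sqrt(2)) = d^3 - 3*sqrt(2)*d^2 + 2*d^2 - 56*d - 6*sqrt(2)*d - 112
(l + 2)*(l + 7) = l^2 + 9*l + 14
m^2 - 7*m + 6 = (m - 6)*(m - 1)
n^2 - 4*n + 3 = (n - 3)*(n - 1)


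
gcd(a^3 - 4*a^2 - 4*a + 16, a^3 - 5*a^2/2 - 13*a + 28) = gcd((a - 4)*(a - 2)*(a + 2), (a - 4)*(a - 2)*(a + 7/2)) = a^2 - 6*a + 8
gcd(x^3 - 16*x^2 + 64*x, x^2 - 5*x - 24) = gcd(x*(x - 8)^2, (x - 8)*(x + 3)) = x - 8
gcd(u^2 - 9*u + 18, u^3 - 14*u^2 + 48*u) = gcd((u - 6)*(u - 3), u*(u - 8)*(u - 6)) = u - 6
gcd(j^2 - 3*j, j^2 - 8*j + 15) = j - 3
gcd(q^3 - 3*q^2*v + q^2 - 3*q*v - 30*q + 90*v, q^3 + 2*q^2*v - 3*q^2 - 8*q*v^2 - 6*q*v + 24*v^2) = 1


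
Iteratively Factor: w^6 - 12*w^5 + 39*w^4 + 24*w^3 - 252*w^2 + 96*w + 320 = (w + 2)*(w^5 - 14*w^4 + 67*w^3 - 110*w^2 - 32*w + 160) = (w - 5)*(w + 2)*(w^4 - 9*w^3 + 22*w^2 - 32) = (w - 5)*(w + 1)*(w + 2)*(w^3 - 10*w^2 + 32*w - 32) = (w - 5)*(w - 4)*(w + 1)*(w + 2)*(w^2 - 6*w + 8) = (w - 5)*(w - 4)^2*(w + 1)*(w + 2)*(w - 2)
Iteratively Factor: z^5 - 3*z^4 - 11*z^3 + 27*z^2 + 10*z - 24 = (z - 4)*(z^4 + z^3 - 7*z^2 - z + 6) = (z - 4)*(z + 1)*(z^3 - 7*z + 6) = (z - 4)*(z + 1)*(z + 3)*(z^2 - 3*z + 2) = (z - 4)*(z - 2)*(z + 1)*(z + 3)*(z - 1)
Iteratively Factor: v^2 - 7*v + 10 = (v - 5)*(v - 2)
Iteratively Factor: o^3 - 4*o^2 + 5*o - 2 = (o - 2)*(o^2 - 2*o + 1) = (o - 2)*(o - 1)*(o - 1)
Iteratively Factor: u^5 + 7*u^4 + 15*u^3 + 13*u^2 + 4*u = (u)*(u^4 + 7*u^3 + 15*u^2 + 13*u + 4) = u*(u + 1)*(u^3 + 6*u^2 + 9*u + 4) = u*(u + 1)^2*(u^2 + 5*u + 4) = u*(u + 1)^3*(u + 4)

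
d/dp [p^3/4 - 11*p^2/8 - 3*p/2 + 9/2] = 3*p^2/4 - 11*p/4 - 3/2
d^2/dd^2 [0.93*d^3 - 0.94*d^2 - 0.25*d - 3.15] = 5.58*d - 1.88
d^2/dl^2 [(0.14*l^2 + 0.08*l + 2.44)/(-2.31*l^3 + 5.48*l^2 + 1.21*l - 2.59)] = (-1.494108*l^6 - 2.561328*l^5 - 152.512668*l^4 + 502.53058*l^3 - 404.903496*l^2 - 16.297992*l - 78.787316)/(12.326391*l^9 - 87.725484*l^8 + 188.740629*l^7 - 31.202207*l^6 - 295.581891*l^5 + 165.83055*l^4 + 147.758204*l^3 - 98.905107*l^2 - 24.350403*l + 17.373979)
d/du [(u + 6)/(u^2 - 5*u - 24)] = (u^2 - 5*u - (u + 6)*(2*u - 5) - 24)/(-u^2 + 5*u + 24)^2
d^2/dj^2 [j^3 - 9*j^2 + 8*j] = 6*j - 18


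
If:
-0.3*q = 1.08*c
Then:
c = -0.277777777777778*q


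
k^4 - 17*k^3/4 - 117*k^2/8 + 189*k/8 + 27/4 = (k - 6)*(k - 3/2)*(k + 1/4)*(k + 3)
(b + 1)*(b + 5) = b^2 + 6*b + 5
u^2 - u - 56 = (u - 8)*(u + 7)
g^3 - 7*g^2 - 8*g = g*(g - 8)*(g + 1)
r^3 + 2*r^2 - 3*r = r*(r - 1)*(r + 3)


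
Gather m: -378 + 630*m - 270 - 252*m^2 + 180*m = -252*m^2 + 810*m - 648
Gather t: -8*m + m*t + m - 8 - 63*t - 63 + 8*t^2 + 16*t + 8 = -7*m + 8*t^2 + t*(m - 47) - 63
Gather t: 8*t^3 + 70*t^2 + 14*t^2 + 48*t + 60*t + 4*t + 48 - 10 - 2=8*t^3 + 84*t^2 + 112*t + 36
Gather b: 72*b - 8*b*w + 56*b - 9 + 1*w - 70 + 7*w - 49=b*(128 - 8*w) + 8*w - 128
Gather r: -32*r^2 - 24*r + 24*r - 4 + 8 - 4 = -32*r^2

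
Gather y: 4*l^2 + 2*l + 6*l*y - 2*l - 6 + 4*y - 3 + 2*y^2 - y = 4*l^2 + 2*y^2 + y*(6*l + 3) - 9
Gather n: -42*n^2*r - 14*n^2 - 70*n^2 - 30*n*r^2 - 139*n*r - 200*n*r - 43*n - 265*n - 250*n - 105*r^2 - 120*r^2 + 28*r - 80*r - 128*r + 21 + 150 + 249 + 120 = n^2*(-42*r - 84) + n*(-30*r^2 - 339*r - 558) - 225*r^2 - 180*r + 540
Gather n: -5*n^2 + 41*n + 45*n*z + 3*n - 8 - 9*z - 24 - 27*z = -5*n^2 + n*(45*z + 44) - 36*z - 32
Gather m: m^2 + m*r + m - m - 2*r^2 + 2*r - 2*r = m^2 + m*r - 2*r^2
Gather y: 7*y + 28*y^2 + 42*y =28*y^2 + 49*y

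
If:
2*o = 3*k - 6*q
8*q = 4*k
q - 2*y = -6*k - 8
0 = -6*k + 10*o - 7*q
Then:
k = 0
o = 0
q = 0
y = 4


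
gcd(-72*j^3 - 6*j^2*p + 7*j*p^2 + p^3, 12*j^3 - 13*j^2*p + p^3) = -12*j^2 + j*p + p^2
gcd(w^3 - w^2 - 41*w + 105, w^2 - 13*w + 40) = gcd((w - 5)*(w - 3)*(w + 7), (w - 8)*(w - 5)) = w - 5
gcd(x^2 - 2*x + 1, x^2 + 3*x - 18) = 1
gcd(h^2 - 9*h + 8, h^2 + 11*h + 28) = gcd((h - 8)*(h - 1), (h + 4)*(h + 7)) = 1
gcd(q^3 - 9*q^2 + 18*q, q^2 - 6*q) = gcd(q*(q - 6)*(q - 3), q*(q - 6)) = q^2 - 6*q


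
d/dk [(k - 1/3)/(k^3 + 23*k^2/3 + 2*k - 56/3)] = 2*(-9*k^3 - 30*k^2 + 23*k - 81)/(9*k^6 + 138*k^5 + 565*k^4 - 60*k^3 - 2540*k^2 - 672*k + 3136)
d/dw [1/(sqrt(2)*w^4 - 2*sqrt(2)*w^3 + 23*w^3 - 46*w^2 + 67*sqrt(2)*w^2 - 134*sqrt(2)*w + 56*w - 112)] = (-4*sqrt(2)*w^3 - 69*w^2 + 6*sqrt(2)*w^2 - 134*sqrt(2)*w + 92*w - 56 + 134*sqrt(2))/(sqrt(2)*w^4 - 2*sqrt(2)*w^3 + 23*w^3 - 46*w^2 + 67*sqrt(2)*w^2 - 134*sqrt(2)*w + 56*w - 112)^2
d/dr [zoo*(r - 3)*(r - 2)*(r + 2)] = zoo*(r^2 + r + 1)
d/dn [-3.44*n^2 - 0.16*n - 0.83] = -6.88*n - 0.16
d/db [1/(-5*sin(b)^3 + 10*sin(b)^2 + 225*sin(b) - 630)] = (3*sin(b)^2 - 4*sin(b) - 45)*cos(b)/(5*(sin(b)^3 - 2*sin(b)^2 - 45*sin(b) + 126)^2)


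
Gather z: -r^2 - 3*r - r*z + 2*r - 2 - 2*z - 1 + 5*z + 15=-r^2 - r + z*(3 - r) + 12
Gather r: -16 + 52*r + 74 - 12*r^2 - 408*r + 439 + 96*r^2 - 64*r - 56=84*r^2 - 420*r + 441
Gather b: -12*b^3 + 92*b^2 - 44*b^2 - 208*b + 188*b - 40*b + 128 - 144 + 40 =-12*b^3 + 48*b^2 - 60*b + 24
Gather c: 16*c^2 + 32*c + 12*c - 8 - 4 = 16*c^2 + 44*c - 12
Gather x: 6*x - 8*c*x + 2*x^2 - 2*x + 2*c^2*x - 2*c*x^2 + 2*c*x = x^2*(2 - 2*c) + x*(2*c^2 - 6*c + 4)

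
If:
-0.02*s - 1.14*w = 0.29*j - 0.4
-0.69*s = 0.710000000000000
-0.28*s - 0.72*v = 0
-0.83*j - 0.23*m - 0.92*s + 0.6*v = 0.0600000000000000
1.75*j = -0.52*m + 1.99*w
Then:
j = -4.78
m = 22.13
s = -1.03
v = 0.40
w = 1.58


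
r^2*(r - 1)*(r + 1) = r^4 - r^2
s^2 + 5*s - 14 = (s - 2)*(s + 7)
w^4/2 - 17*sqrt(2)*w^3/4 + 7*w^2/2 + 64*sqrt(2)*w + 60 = (w/2 + sqrt(2))*(w - 6*sqrt(2))*(w - 5*sqrt(2))*(w + sqrt(2)/2)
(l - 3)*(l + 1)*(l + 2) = l^3 - 7*l - 6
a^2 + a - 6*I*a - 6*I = (a + 1)*(a - 6*I)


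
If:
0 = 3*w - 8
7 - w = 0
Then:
No Solution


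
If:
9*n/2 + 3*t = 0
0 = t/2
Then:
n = 0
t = 0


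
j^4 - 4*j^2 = j^2*(j - 2)*(j + 2)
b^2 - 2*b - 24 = (b - 6)*(b + 4)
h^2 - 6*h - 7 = (h - 7)*(h + 1)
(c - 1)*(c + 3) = c^2 + 2*c - 3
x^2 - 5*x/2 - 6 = (x - 4)*(x + 3/2)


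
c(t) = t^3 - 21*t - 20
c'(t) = 3*t^2 - 21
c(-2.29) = 16.08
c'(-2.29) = -5.27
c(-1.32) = 5.42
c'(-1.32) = -15.77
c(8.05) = 332.61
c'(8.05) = 173.41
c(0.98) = -39.64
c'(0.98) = -18.12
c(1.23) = -43.97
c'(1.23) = -16.46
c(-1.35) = 5.89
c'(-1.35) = -15.53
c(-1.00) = 0.00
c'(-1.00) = -18.00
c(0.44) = -29.15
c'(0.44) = -20.42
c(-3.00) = 16.00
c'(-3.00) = 6.00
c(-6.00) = -110.00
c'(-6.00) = 87.00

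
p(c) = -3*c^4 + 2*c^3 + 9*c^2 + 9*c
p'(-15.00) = 41589.00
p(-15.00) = -156735.00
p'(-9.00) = 9081.00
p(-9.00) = -20493.00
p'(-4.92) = 1494.82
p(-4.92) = -1822.46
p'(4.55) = -915.24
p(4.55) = -870.12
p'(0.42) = 16.73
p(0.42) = 5.42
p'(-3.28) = 437.96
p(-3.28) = -350.50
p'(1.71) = -2.68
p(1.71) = 26.06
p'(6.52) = -2944.59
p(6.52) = -4425.79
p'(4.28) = -744.88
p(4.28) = -646.50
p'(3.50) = -369.00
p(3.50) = -222.69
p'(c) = -12*c^3 + 6*c^2 + 18*c + 9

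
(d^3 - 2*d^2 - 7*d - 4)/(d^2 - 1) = (d^2 - 3*d - 4)/(d - 1)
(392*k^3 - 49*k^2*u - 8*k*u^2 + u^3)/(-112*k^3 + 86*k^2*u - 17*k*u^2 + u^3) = (7*k + u)/(-2*k + u)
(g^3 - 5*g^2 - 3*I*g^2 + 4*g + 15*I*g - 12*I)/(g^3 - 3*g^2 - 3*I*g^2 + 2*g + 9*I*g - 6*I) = (g - 4)/(g - 2)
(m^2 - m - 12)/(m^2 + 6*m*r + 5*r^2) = (m^2 - m - 12)/(m^2 + 6*m*r + 5*r^2)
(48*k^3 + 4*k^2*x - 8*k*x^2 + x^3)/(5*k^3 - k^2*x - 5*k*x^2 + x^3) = (48*k^3 + 4*k^2*x - 8*k*x^2 + x^3)/(5*k^3 - k^2*x - 5*k*x^2 + x^3)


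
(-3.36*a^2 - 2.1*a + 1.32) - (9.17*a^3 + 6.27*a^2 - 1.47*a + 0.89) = -9.17*a^3 - 9.63*a^2 - 0.63*a + 0.43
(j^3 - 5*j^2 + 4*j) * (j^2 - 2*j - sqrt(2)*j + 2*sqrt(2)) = j^5 - 7*j^4 - sqrt(2)*j^4 + 7*sqrt(2)*j^3 + 14*j^3 - 14*sqrt(2)*j^2 - 8*j^2 + 8*sqrt(2)*j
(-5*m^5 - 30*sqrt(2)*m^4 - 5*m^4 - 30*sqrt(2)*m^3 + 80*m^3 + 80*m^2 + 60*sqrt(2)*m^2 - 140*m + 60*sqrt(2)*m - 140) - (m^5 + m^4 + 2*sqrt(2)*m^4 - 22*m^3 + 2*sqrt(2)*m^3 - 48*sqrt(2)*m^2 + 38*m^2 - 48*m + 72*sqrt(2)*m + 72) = -6*m^5 - 32*sqrt(2)*m^4 - 6*m^4 - 32*sqrt(2)*m^3 + 102*m^3 + 42*m^2 + 108*sqrt(2)*m^2 - 92*m - 12*sqrt(2)*m - 212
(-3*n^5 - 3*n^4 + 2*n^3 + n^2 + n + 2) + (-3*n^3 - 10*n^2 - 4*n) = -3*n^5 - 3*n^4 - n^3 - 9*n^2 - 3*n + 2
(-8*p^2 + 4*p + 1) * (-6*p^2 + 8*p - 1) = 48*p^4 - 88*p^3 + 34*p^2 + 4*p - 1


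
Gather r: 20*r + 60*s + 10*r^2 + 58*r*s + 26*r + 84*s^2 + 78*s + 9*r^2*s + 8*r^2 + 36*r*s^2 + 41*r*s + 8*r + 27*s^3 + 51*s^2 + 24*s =r^2*(9*s + 18) + r*(36*s^2 + 99*s + 54) + 27*s^3 + 135*s^2 + 162*s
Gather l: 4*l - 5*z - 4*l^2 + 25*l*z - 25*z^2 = -4*l^2 + l*(25*z + 4) - 25*z^2 - 5*z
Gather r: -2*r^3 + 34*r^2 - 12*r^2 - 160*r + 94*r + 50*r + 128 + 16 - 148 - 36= -2*r^3 + 22*r^2 - 16*r - 40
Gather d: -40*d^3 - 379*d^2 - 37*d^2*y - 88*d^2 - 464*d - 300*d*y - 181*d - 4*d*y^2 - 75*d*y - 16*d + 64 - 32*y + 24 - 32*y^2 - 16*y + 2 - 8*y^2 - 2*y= -40*d^3 + d^2*(-37*y - 467) + d*(-4*y^2 - 375*y - 661) - 40*y^2 - 50*y + 90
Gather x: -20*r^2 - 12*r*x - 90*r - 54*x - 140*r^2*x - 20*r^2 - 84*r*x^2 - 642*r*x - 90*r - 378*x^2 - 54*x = -40*r^2 - 180*r + x^2*(-84*r - 378) + x*(-140*r^2 - 654*r - 108)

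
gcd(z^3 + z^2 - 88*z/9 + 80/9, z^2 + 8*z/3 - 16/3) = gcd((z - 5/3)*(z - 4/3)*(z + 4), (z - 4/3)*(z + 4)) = z^2 + 8*z/3 - 16/3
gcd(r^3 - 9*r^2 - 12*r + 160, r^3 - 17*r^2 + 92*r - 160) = r^2 - 13*r + 40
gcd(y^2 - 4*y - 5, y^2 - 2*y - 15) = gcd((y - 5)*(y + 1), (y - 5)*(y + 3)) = y - 5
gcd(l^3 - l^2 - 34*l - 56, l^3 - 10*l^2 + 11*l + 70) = l^2 - 5*l - 14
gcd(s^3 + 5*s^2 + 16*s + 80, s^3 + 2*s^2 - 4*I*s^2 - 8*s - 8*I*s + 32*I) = s - 4*I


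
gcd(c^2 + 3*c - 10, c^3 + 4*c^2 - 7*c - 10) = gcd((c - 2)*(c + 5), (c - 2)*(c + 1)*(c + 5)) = c^2 + 3*c - 10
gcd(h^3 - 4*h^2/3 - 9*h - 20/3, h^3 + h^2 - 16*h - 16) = h^2 - 3*h - 4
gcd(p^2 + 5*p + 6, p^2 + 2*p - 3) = p + 3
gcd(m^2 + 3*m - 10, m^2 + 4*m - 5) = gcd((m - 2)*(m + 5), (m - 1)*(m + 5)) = m + 5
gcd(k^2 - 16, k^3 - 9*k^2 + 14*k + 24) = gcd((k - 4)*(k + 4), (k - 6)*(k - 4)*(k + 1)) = k - 4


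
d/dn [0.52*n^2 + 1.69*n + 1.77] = 1.04*n + 1.69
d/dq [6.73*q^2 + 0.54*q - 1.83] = 13.46*q + 0.54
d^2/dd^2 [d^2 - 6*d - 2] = 2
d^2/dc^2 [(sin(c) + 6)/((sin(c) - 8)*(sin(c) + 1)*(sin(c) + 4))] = (-4*sin(c)^6 - 41*sin(c)^5 + 92*sin(c)^4 - 130*sin(c)^3 - 3164*sin(c)^2 - 1744*sin(c) + 12096)/((sin(c) - 8)^3*(sin(c) + 1)^2*(sin(c) + 4)^3)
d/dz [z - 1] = 1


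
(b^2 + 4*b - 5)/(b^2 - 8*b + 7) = (b + 5)/(b - 7)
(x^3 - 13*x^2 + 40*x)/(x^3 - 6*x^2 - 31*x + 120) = x*(x - 5)/(x^2 + 2*x - 15)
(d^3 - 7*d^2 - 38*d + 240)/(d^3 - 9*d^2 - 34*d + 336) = (d - 5)/(d - 7)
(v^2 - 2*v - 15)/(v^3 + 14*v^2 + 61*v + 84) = (v - 5)/(v^2 + 11*v + 28)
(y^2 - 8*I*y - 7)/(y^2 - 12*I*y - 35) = (y - I)/(y - 5*I)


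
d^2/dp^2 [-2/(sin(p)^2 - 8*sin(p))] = 4*(2*sin(p) - 12 + 29/sin(p) + 24/sin(p)^2 - 64/sin(p)^3)/(sin(p) - 8)^3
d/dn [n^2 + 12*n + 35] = 2*n + 12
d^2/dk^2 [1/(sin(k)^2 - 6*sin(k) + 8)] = 2*(-2*sin(k)^4 + 9*sin(k)^3 + sin(k)^2 - 42*sin(k) + 28)/(sin(k)^2 - 6*sin(k) + 8)^3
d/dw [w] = 1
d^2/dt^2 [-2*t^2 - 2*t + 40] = -4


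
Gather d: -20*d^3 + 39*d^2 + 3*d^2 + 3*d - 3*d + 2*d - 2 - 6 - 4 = -20*d^3 + 42*d^2 + 2*d - 12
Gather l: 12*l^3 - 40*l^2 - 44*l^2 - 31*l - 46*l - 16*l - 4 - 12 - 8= 12*l^3 - 84*l^2 - 93*l - 24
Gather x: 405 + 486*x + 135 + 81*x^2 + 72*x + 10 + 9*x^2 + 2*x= 90*x^2 + 560*x + 550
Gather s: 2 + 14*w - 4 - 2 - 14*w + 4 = 0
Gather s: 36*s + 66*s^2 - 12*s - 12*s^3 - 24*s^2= -12*s^3 + 42*s^2 + 24*s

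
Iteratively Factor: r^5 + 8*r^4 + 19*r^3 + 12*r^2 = (r)*(r^4 + 8*r^3 + 19*r^2 + 12*r) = r*(r + 1)*(r^3 + 7*r^2 + 12*r) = r*(r + 1)*(r + 3)*(r^2 + 4*r) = r*(r + 1)*(r + 3)*(r + 4)*(r)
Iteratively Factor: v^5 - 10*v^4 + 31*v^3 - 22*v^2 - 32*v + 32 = (v - 4)*(v^4 - 6*v^3 + 7*v^2 + 6*v - 8) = (v - 4)*(v + 1)*(v^3 - 7*v^2 + 14*v - 8) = (v - 4)*(v - 1)*(v + 1)*(v^2 - 6*v + 8) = (v - 4)^2*(v - 1)*(v + 1)*(v - 2)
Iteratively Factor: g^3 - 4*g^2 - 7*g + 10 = (g + 2)*(g^2 - 6*g + 5) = (g - 1)*(g + 2)*(g - 5)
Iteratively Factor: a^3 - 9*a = (a)*(a^2 - 9) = a*(a + 3)*(a - 3)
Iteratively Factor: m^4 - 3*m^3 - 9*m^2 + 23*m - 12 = (m - 4)*(m^3 + m^2 - 5*m + 3) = (m - 4)*(m - 1)*(m^2 + 2*m - 3) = (m - 4)*(m - 1)*(m + 3)*(m - 1)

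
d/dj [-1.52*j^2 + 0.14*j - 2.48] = 0.14 - 3.04*j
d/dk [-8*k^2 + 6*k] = 6 - 16*k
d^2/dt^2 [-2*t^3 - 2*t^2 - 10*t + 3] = -12*t - 4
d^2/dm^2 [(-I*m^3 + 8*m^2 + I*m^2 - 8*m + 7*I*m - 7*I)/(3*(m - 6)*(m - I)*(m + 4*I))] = (m^6*(10 - 10*I) + m^5*(60 + 66*I) + m^4*(-138 + 72*I) + m^3*(2524 + 542*I) + m^2*(-9324 + 3882*I) + m*(8928 - 15228*I) + 12720 + 15736*I)/(3*m^9 + m^8*(-54 + 27*I) + m^7*(279 - 486*I) + m^6*(162 + 3051*I) + m^5*(-5040 - 8262*I) + m^4*(12960 + 15012*I) + m^3*(-19248 - 36936*I) + m^2*(35424 + 46656*I) + m*(20736 - 93312*I) - 41472)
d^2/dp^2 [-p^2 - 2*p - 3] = -2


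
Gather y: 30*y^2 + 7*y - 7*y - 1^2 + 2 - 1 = 30*y^2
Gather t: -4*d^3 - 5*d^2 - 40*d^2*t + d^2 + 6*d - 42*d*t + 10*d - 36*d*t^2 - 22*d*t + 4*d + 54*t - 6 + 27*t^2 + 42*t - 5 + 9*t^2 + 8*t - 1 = -4*d^3 - 4*d^2 + 20*d + t^2*(36 - 36*d) + t*(-40*d^2 - 64*d + 104) - 12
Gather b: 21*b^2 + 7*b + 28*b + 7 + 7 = 21*b^2 + 35*b + 14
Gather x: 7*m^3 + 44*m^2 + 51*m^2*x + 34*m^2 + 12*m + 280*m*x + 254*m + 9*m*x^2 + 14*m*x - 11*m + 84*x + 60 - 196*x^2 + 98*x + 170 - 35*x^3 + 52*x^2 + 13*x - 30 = 7*m^3 + 78*m^2 + 255*m - 35*x^3 + x^2*(9*m - 144) + x*(51*m^2 + 294*m + 195) + 200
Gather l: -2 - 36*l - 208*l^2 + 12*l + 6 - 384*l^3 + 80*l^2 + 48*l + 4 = -384*l^3 - 128*l^2 + 24*l + 8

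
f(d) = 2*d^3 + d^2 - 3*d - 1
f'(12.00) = 885.00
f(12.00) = 3563.00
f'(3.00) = 57.00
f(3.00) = 53.00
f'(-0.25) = -3.12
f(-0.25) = -0.22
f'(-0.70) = -1.46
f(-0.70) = 0.90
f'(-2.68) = 34.73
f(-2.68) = -24.28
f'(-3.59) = 67.15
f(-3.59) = -69.88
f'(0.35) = -1.56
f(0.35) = -1.84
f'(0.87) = 3.28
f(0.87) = -1.54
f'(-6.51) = 238.26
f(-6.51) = -490.88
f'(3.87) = 94.60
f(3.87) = 118.29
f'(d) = 6*d^2 + 2*d - 3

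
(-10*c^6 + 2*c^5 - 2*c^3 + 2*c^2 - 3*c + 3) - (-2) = -10*c^6 + 2*c^5 - 2*c^3 + 2*c^2 - 3*c + 5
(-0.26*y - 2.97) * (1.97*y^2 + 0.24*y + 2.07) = -0.5122*y^3 - 5.9133*y^2 - 1.251*y - 6.1479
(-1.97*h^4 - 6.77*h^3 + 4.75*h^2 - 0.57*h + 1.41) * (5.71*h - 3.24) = -11.2487*h^5 - 32.2739*h^4 + 49.0573*h^3 - 18.6447*h^2 + 9.8979*h - 4.5684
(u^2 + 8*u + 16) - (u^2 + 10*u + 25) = -2*u - 9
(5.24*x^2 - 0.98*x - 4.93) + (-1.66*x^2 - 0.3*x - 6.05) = 3.58*x^2 - 1.28*x - 10.98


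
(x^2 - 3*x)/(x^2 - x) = (x - 3)/(x - 1)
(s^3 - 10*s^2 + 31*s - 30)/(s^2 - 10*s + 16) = (s^2 - 8*s + 15)/(s - 8)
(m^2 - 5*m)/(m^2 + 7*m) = (m - 5)/(m + 7)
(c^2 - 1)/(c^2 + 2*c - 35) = (c^2 - 1)/(c^2 + 2*c - 35)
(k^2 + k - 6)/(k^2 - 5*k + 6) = (k + 3)/(k - 3)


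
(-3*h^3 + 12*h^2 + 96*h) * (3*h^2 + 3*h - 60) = -9*h^5 + 27*h^4 + 504*h^3 - 432*h^2 - 5760*h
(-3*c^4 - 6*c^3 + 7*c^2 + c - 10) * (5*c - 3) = -15*c^5 - 21*c^4 + 53*c^3 - 16*c^2 - 53*c + 30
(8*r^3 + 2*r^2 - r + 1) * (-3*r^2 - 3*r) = -24*r^5 - 30*r^4 - 3*r^3 - 3*r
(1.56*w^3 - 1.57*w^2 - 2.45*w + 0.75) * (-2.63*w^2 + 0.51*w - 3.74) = -4.1028*w^5 + 4.9247*w^4 - 0.1916*w^3 + 2.6498*w^2 + 9.5455*w - 2.805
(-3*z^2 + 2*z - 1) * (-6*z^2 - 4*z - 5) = 18*z^4 + 13*z^2 - 6*z + 5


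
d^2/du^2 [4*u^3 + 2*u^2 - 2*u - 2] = 24*u + 4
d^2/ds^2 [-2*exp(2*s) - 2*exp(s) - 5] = (-8*exp(s) - 2)*exp(s)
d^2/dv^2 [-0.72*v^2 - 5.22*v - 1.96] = -1.44000000000000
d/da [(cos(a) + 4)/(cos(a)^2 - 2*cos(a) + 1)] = (cos(a) + 9)*sin(a)/(cos(a) - 1)^3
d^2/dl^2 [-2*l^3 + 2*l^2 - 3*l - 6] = 4 - 12*l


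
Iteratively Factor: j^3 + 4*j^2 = (j)*(j^2 + 4*j) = j*(j + 4)*(j)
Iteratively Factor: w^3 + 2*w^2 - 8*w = (w)*(w^2 + 2*w - 8) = w*(w + 4)*(w - 2)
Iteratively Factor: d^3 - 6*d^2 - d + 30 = (d + 2)*(d^2 - 8*d + 15) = (d - 5)*(d + 2)*(d - 3)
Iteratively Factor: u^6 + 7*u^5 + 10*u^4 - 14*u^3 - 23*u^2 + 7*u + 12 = (u + 4)*(u^5 + 3*u^4 - 2*u^3 - 6*u^2 + u + 3) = (u + 3)*(u + 4)*(u^4 - 2*u^2 + 1) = (u - 1)*(u + 3)*(u + 4)*(u^3 + u^2 - u - 1) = (u - 1)*(u + 1)*(u + 3)*(u + 4)*(u^2 - 1) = (u - 1)*(u + 1)^2*(u + 3)*(u + 4)*(u - 1)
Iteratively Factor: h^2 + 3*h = (h)*(h + 3)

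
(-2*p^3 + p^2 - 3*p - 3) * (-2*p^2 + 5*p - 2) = 4*p^5 - 12*p^4 + 15*p^3 - 11*p^2 - 9*p + 6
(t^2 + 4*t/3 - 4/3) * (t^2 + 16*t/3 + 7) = t^4 + 20*t^3/3 + 115*t^2/9 + 20*t/9 - 28/3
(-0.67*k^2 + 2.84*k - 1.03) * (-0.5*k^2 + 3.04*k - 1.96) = 0.335*k^4 - 3.4568*k^3 + 10.4618*k^2 - 8.6976*k + 2.0188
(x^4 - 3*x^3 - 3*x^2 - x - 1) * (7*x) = 7*x^5 - 21*x^4 - 21*x^3 - 7*x^2 - 7*x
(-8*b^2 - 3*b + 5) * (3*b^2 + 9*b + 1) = -24*b^4 - 81*b^3 - 20*b^2 + 42*b + 5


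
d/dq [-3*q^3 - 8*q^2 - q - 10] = -9*q^2 - 16*q - 1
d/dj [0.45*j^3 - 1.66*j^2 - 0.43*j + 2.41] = 1.35*j^2 - 3.32*j - 0.43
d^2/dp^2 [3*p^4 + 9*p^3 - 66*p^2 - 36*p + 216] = 36*p^2 + 54*p - 132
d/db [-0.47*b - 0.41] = -0.470000000000000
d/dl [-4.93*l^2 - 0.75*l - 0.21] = -9.86*l - 0.75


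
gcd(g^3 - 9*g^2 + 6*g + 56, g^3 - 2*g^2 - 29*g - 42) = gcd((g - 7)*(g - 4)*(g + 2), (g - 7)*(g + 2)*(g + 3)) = g^2 - 5*g - 14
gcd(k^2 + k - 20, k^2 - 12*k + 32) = k - 4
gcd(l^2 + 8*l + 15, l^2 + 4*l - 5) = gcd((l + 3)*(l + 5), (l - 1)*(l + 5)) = l + 5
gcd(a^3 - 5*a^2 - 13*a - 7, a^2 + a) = a + 1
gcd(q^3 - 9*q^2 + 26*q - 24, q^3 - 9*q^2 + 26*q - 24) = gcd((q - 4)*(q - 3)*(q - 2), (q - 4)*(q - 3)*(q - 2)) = q^3 - 9*q^2 + 26*q - 24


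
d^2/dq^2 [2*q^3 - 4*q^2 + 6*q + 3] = 12*q - 8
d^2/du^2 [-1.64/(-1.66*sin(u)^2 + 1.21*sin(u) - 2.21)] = (-18.076736*sin(u)^4 + 9.882312*sin(u)^3 + 48.779996*sin(u)^2 - 24.150148*sin(u) - 7.23076)/(1.66*sin(u)^2 - 1.21*sin(u) + 2.21)^3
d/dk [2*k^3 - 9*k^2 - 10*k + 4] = 6*k^2 - 18*k - 10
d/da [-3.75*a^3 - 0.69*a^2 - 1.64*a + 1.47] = -11.25*a^2 - 1.38*a - 1.64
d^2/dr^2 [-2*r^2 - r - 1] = -4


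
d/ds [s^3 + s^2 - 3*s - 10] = 3*s^2 + 2*s - 3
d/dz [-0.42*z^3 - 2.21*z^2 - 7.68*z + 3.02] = -1.26*z^2 - 4.42*z - 7.68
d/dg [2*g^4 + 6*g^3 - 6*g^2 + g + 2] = 8*g^3 + 18*g^2 - 12*g + 1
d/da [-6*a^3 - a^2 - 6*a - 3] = -18*a^2 - 2*a - 6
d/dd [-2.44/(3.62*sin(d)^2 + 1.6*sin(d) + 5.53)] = (17.6656*sin(d) + 3.904)*cos(d)/(3.62*sin(d)^2 + 1.6*sin(d) + 5.53)^2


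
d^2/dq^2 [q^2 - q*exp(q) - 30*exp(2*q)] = -q*exp(q) - 120*exp(2*q) - 2*exp(q) + 2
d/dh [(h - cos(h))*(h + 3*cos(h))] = -2*h*sin(h) + 2*h + 3*sin(2*h) + 2*cos(h)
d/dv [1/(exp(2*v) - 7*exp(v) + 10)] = (7 - 2*exp(v))*exp(v)/(exp(2*v) - 7*exp(v) + 10)^2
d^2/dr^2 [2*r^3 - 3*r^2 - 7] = 12*r - 6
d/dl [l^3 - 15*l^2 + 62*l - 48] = 3*l^2 - 30*l + 62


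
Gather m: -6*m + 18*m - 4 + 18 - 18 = 12*m - 4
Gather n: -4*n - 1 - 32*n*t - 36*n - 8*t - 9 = n*(-32*t - 40) - 8*t - 10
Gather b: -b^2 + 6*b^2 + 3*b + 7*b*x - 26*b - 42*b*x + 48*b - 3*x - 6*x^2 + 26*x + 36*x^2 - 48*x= 5*b^2 + b*(25 - 35*x) + 30*x^2 - 25*x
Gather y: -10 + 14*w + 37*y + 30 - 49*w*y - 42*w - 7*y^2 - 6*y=-28*w - 7*y^2 + y*(31 - 49*w) + 20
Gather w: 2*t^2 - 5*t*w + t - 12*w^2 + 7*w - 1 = 2*t^2 + t - 12*w^2 + w*(7 - 5*t) - 1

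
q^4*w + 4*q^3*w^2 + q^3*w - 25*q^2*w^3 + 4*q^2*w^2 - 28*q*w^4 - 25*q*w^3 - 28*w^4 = (q - 4*w)*(q + w)*(q + 7*w)*(q*w + w)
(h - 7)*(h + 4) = h^2 - 3*h - 28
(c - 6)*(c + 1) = c^2 - 5*c - 6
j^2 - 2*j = j*(j - 2)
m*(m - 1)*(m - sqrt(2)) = m^3 - sqrt(2)*m^2 - m^2 + sqrt(2)*m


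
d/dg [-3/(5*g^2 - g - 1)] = 3*(10*g - 1)/(-5*g^2 + g + 1)^2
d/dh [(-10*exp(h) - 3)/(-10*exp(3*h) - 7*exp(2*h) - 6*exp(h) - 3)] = (-200*exp(3*h) - 160*exp(2*h) - 42*exp(h) + 12)*exp(h)/(100*exp(6*h) + 140*exp(5*h) + 169*exp(4*h) + 144*exp(3*h) + 78*exp(2*h) + 36*exp(h) + 9)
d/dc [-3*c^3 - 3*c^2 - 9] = 3*c*(-3*c - 2)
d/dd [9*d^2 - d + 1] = 18*d - 1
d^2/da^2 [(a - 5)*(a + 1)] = 2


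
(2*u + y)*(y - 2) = 2*u*y - 4*u + y^2 - 2*y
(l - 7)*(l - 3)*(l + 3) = l^3 - 7*l^2 - 9*l + 63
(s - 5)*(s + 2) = s^2 - 3*s - 10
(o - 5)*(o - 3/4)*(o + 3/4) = o^3 - 5*o^2 - 9*o/16 + 45/16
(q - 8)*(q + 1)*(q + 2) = q^3 - 5*q^2 - 22*q - 16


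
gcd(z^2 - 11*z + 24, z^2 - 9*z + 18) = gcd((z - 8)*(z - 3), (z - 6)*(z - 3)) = z - 3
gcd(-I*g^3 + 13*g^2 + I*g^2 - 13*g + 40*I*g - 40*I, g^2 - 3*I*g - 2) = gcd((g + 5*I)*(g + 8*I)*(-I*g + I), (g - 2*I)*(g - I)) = 1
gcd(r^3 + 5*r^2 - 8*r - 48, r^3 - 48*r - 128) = r^2 + 8*r + 16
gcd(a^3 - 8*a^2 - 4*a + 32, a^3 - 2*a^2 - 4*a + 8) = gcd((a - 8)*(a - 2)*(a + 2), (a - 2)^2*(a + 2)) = a^2 - 4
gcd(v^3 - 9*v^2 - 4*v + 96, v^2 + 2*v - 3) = v + 3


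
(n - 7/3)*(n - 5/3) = n^2 - 4*n + 35/9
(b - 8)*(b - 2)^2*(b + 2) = b^4 - 10*b^3 + 12*b^2 + 40*b - 64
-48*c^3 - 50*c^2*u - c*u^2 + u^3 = (-8*c + u)*(c + u)*(6*c + u)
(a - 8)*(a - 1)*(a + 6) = a^3 - 3*a^2 - 46*a + 48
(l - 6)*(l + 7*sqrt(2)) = l^2 - 6*l + 7*sqrt(2)*l - 42*sqrt(2)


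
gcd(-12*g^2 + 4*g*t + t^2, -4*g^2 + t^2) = -2*g + t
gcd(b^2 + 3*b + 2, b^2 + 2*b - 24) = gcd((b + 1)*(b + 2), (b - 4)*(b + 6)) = 1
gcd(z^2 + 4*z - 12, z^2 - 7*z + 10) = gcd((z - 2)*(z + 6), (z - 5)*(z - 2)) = z - 2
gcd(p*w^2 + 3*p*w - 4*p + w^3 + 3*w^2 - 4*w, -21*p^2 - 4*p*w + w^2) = 1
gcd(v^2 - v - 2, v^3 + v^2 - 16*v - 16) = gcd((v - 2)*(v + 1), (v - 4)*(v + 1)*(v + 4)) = v + 1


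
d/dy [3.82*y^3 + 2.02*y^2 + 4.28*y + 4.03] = 11.46*y^2 + 4.04*y + 4.28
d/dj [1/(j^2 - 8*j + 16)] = 2*(4 - j)/(j^2 - 8*j + 16)^2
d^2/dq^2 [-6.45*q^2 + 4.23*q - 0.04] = -12.9000000000000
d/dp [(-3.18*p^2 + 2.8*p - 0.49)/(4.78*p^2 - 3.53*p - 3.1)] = (-2.1586*p^2 + 24.4004*p - 10.4097)/(22.8484*p^4 - 33.7468*p^3 - 17.1751*p^2 + 21.886*p + 9.61)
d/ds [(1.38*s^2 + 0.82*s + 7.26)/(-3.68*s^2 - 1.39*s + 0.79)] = (1.0994*s^2 + 55.614*s + 10.7392)/(13.5424*s^4 + 10.2304*s^3 - 3.8823*s^2 - 2.1962*s + 0.6241)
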